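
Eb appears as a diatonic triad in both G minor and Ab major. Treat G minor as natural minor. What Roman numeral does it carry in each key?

VI in G minor; V in Ab major

The scale of G minor (natural minor) is G A Bb C D Eb F; Eb is degree 6, and the triad built there (Eb-G-Bb) is major, so it is VI.
The scale of Ab major is Ab Bb C Db Eb F G; Eb is degree 5, and the triad built there (Eb-G-Bb) is major, so it is V.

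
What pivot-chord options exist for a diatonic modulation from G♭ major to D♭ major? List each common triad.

G♭, B♭m, D♭, E♭m

Triads in G♭ major: G♭ (I), A♭m (ii), B♭m (iii), C♭ (IV), D♭ (V), E♭m (vi), Fdim (vii°).
Triads in D♭ major: D♭ (I), E♭m (ii), Fm (iii), G♭ (IV), A♭ (V), B♭m (vi), Cdim (vii°).
Shared triads with their functions: G♭ (I in G♭ major, IV in D♭ major); B♭m (iii in G♭ major, vi in D♭ major); D♭ (V in G♭ major, I in D♭ major); E♭m (vi in G♭ major, ii in D♭ major).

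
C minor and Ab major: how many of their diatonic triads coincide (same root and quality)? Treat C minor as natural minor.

Diatonic triads of C minor (natural minor): Cm (i), Ddim (ii°), Eb (III), Fm (iv), Gm (v), Ab (VI), Bb (VII).
Diatonic triads of Ab major: Ab (I), Bbm (ii), Cm (iii), Db (IV), Eb (V), Fm (vi), Gdim (vii°).
Matching root and quality in both lists: Cm, Eb, Fm, Ab.
That gives 4 common triads.

4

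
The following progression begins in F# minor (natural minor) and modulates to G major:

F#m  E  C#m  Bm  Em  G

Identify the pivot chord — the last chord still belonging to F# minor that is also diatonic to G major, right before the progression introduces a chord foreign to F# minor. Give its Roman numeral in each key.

Bm — iv in F# minor, iii in G major

Chords diatonic to F# minor: F#m, G#dim, A, Bm, C#m, D, E.
Reading the progression, the first chord not in that set is Em, so the modulation leaves F# minor there.
The chord immediately before Em is Bm, which is diatonic to both keys: iv in F# minor and iii in G major.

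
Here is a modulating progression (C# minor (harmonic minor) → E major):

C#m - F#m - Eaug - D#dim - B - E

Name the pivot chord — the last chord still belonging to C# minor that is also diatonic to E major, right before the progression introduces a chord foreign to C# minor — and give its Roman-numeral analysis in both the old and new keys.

D#dim — ii° in C# minor, vii° in E major

Chords diatonic to C# minor: C#m, D#dim, Eaug, F#m, G#, A, B#dim.
Reading the progression, the first chord not in that set is B, so the modulation leaves C# minor there.
The chord immediately before B is D#dim, which is diatonic to both keys: ii° in C# minor and vii° in E major.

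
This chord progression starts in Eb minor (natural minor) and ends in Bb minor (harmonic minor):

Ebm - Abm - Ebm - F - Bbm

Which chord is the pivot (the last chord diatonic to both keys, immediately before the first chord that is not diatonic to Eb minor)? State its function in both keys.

Ebm — i in Eb minor, iv in Bb minor

Chords diatonic to Eb minor: Ebm, Fdim, Gb, Abm, Bbm, Cb, Db.
Reading the progression, the first chord not in that set is F, so the modulation leaves Eb minor there.
The chord immediately before F is Ebm, which is diatonic to both keys: i in Eb minor and iv in Bb minor.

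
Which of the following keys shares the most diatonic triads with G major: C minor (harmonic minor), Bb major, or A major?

A major

Triads of G major: G (I), Am (ii), Bm (iii), C (IV), D (V), Em (vi), F#dim (vii°).
C minor (harmonic minor) shares 1: G.
Bb major shares 0: none.
A major shares 2: Bm, D.
The most common triads (2) are shared with A major.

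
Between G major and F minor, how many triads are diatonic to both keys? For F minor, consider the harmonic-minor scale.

1

Diatonic triads of G major: G (I), Am (ii), Bm (iii), C (IV), D (V), Em (vi), F♯dim (vii°).
Diatonic triads of F minor (harmonic minor): Fm (i), Gdim (ii°), A♭aug (III+), B♭m (iv), C (V), D♭ (VI), Edim (vii°).
Matching root and quality in both lists: C.
That gives 1 common triad.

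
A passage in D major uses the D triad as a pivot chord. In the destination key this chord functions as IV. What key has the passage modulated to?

A major

The numeral IV denotes a major triad on scale degree 4. With D on degree 4, the tonic of the new key is A.
Degree 4 carries a major triad in major keys, so the destination is A major.
Check: the diatonic triads of A major are A (I), Bm (ii), C♯m (iii), D (IV), E (V), F♯m (vi), G♯dim (vii°) — D is indeed IV.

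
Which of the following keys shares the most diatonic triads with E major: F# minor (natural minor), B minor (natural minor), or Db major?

F# minor

Triads of E major: E (I), F#m (ii), G#m (iii), A (IV), B (V), C#m (vi), D#dim (vii°).
F# minor (natural minor) shares 4: E, F#m, A, C#m.
B minor (natural minor) shares 2: F#m, A.
Db major shares 0: none.
The most common triads (4) are shared with F# minor.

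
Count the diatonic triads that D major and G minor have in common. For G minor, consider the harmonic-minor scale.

Diatonic triads of D major: D major (I), E minor (ii), F♯ minor (iii), G major (IV), A major (V), B minor (vi), C♯ diminished (vii°).
Diatonic triads of G minor (harmonic minor): G minor (i), A diminished (ii°), B♭ augmented (III+), C minor (iv), D major (V), E♭ major (VI), F♯ diminished (vii°).
Matching root and quality in both lists: D major.
That gives 1 common triad.

1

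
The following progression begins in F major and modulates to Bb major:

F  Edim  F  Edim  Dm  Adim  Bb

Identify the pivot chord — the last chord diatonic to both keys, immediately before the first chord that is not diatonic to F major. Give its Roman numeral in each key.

Chords diatonic to F major: F, Gm, Am, Bb, C, Dm, Edim.
Reading the progression, the first chord not in that set is Adim, so the modulation leaves F major there.
The chord immediately before Adim is Dm, which is diatonic to both keys: vi in F major and iii in Bb major.

Dm — vi in F major, iii in Bb major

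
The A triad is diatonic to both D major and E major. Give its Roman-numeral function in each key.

V in D major; IV in E major

The scale of D major is D E F# G A B C#; A is degree 5, and the triad built there (A-C#-E) is major, so it is V.
The scale of E major is E F# G# A B C# D#; A is degree 4, and the triad built there (A-C#-E) is major, so it is IV.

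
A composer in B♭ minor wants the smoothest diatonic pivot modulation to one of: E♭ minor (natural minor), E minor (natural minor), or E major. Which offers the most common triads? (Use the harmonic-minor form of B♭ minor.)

E♭ minor

Triads of B♭ minor (harmonic minor): B♭m (i), Cdim (ii°), D♭aug (III+), E♭m (iv), F (V), G♭ (VI), Adim (vii°).
E♭ minor (natural minor) shares 3: B♭m, E♭m, G♭.
E minor (natural minor) shares 0: none.
E major shares 0: none.
The most common triads (3) are shared with E♭ minor.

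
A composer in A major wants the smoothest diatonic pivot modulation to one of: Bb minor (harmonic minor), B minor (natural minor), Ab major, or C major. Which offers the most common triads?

B minor

Triads of A major: A (I), Bm (ii), C#m (iii), D (IV), E (V), F#m (vi), G#dim (vii°).
Bb minor (harmonic minor) shares 0: none.
B minor (natural minor) shares 4: A, Bm, D, F#m.
Ab major shares 0: none.
C major shares 0: none.
The most common triads (4) are shared with B minor.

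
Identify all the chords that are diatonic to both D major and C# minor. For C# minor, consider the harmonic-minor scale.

F#m, A

Triads in D major: D (I), Em (ii), F#m (iii), G (IV), A (V), Bm (vi), C#dim (vii°).
Triads in C# minor (harmonic minor): C#m (i), D#dim (ii°), Eaug (III+), F#m (iv), G# (V), A (VI), B#dim (vii°).
Shared triads with their functions: F#m (iii in D major, iv in C# minor); A (V in D major, VI in C# minor).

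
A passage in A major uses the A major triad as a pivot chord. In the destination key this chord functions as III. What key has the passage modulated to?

F# minor

The numeral III denotes a major triad on scale degree 3. With A on degree 3, the tonic of the new key is F#.
Degree 3 carries a major triad in natural-minor keys, so the destination is F# minor.
Check: the diatonic triads of F# minor (natural minor) are F#m (i), G#dim (ii°), A (III), Bm (iv), C#m (v), D (VI), E (VII) — A major is indeed III.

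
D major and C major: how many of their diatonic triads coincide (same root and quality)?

Diatonic triads of D major: D major (I), E minor (ii), F# minor (iii), G major (IV), A major (V), B minor (vi), C# diminished (vii°).
Diatonic triads of C major: C major (I), D minor (ii), E minor (iii), F major (IV), G major (V), A minor (vi), B diminished (vii°).
Matching root and quality in both lists: E minor, G major.
That gives 2 common triads.

2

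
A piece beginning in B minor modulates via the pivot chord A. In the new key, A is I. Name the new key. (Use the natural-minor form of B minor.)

The numeral I denotes a major triad on scale degree 1. With A on degree 1, the tonic of the new key is A.
Degree 1 carries a major triad in major keys, so the destination is A major.
Check: the diatonic triads of A major are A (I), Bm (ii), C#m (iii), D (IV), E (V), F#m (vi), G#dim (vii°) — A is indeed I.

A major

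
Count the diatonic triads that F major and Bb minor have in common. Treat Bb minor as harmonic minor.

1

Diatonic triads of F major: F major (I), G minor (ii), A minor (iii), Bb major (IV), C major (V), D minor (vi), E diminished (vii°).
Diatonic triads of Bb minor (harmonic minor): Bb minor (i), C diminished (ii°), Db augmented (III+), Eb minor (iv), F major (V), Gb major (VI), A diminished (vii°).
Matching root and quality in both lists: F major.
That gives 1 common triad.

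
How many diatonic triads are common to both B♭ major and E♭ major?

Diatonic triads of B♭ major: B♭ major (I), C minor (ii), D minor (iii), E♭ major (IV), F major (V), G minor (vi), A diminished (vii°).
Diatonic triads of E♭ major: E♭ major (I), F minor (ii), G minor (iii), A♭ major (IV), B♭ major (V), C minor (vi), D diminished (vii°).
Matching root and quality in both lists: B♭ major, C minor, E♭ major, G minor.
That gives 4 common triads.

4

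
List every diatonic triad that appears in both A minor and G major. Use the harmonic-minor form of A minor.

Triads in A minor (harmonic minor): Am (i), Bdim (ii°), Caug (III+), Dm (iv), E (V), F (VI), G♯dim (vii°).
Triads in G major: G (I), Am (ii), Bm (iii), C (IV), D (V), Em (vi), F♯dim (vii°).
Shared triads with their functions: Am (i in A minor, ii in G major).

Am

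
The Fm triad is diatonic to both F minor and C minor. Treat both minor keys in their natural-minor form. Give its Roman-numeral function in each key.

i in F minor; iv in C minor

The scale of F minor (natural minor) is F G Ab Bb C Db Eb; F is degree 1, and the triad built there (F-Ab-C) is minor, so it is i.
The scale of C minor (natural minor) is C D Eb F G Ab Bb; F is degree 4, and the triad built there (F-Ab-C) is minor, so it is iv.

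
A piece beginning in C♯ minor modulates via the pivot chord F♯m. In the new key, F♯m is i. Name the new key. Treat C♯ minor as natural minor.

F♯ minor

The numeral i denotes a minor triad on scale degree 1. With F♯ on degree 1, the tonic of the new key is F♯.
Degree 1 carries a minor triad in minor keys, so the destination is F♯ minor.
Check: the diatonic triads of F♯ minor (natural minor) are F♯m (i), G♯dim (ii°), A (III), Bm (iv), C♯m (v), D (VI), E (VII) — F♯m is indeed i.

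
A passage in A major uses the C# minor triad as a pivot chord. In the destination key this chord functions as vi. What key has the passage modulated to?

The numeral vi denotes a minor triad on scale degree 6. With C# on degree 6, the tonic of the new key is E.
Degree 6 carries a minor triad in major keys, so the destination is E major.
Check: the diatonic triads of E major are E (I), F#m (ii), G#m (iii), A (IV), B (V), C#m (vi), D#dim (vii°) — C# minor is indeed vi.

E major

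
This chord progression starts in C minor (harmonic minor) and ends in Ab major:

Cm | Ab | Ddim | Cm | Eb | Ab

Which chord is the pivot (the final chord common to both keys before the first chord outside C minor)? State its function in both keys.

Chords diatonic to C minor: Cm, Ddim, Ebaug, Fm, G, Ab, Bdim.
Reading the progression, the first chord not in that set is Eb, so the modulation leaves C minor there.
The chord immediately before Eb is Cm, which is diatonic to both keys: i in C minor and iii in Ab major.

Cm — i in C minor, iii in Ab major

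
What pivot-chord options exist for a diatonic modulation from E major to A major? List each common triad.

E, F♯m, A, C♯m

Triads in E major: E major (I), F♯ minor (ii), G♯ minor (iii), A major (IV), B major (V), C♯ minor (vi), D♯ diminished (vii°).
Triads in A major: A major (I), B minor (ii), C♯ minor (iii), D major (IV), E major (V), F♯ minor (vi), G♯ diminished (vii°).
Shared triads with their functions: E major (I in E major, V in A major); F♯ minor (ii in E major, vi in A major); A major (IV in E major, I in A major); C♯ minor (vi in E major, iii in A major).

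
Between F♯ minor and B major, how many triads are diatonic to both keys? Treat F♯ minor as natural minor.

Diatonic triads of F♯ minor (natural minor): F♯ minor (i), G♯ diminished (ii°), A major (III), B minor (iv), C♯ minor (v), D major (VI), E major (VII).
Diatonic triads of B major: B major (I), C♯ minor (ii), D♯ minor (iii), E major (IV), F♯ major (V), G♯ minor (vi), A♯ diminished (vii°).
Matching root and quality in both lists: C♯ minor, E major.
That gives 2 common triads.

2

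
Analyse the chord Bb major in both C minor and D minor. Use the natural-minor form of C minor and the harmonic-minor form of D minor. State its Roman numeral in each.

The scale of C minor (natural minor) is C D Eb F G Ab Bb; Bb is degree 7, and the triad built there (Bb-D-F) is major, so it is VII.
The scale of D minor (harmonic minor) is D E F G A Bb C#; Bb is degree 6, and the triad built there (Bb-D-F) is major, so it is VI.

VII in C minor; VI in D minor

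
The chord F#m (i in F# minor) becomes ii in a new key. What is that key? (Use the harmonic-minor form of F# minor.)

E major

The numeral ii denotes a minor triad on scale degree 2. With F# on degree 2, the tonic of the new key is E.
Degree 2 carries a minor triad in major keys, so the destination is E major.
Check: the diatonic triads of E major are E (I), F#m (ii), G#m (iii), A (IV), B (V), C#m (vi), D#dim (vii°) — F#m is indeed ii.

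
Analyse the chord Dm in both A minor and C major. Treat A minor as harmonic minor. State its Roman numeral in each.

iv in A minor; ii in C major

The scale of A minor (harmonic minor) is A B C D E F G♯; D is degree 4, and the triad built there (D-F-A) is minor, so it is iv.
The scale of C major is C D E F G A B; D is degree 2, and the triad built there (D-F-A) is minor, so it is ii.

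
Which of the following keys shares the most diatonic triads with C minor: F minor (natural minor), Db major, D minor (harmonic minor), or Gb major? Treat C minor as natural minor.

F minor

Triads of C minor (natural minor): C minor (i), D diminished (ii°), Eb major (III), F minor (iv), G minor (v), Ab major (VI), Bb major (VII).
F minor (natural minor) shares 4: Cm, Eb, Fm, Ab.
Db major shares 2: Fm, Ab.
D minor (harmonic minor) shares 2: Gm, Bb.
Gb major shares 0: none.
The most common triads (4) are shared with F minor.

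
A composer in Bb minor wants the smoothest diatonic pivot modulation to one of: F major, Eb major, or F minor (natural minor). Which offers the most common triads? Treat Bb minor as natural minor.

Triads of Bb minor (natural minor): Bbm (i), Cdim (ii°), Db (III), Ebm (iv), Fm (v), Gb (VI), Ab (VII).
F major shares 0: none.
Eb major shares 2: Fm, Ab.
F minor (natural minor) shares 4: Bbm, Db, Fm, Ab.
The most common triads (4) are shared with F minor.

F minor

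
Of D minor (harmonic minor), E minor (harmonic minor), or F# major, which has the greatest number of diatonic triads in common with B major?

F# major

Triads of B major: B major (I), C# minor (ii), D# minor (iii), E major (IV), F# major (V), G# minor (vi), A# diminished (vii°).
D minor (harmonic minor) shares 0: none.
E minor (harmonic minor) shares 1: B.
F# major shares 4: B, D#m, F#, G#m.
The most common triads (4) are shared with F# major.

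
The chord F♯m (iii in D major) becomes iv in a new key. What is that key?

C♯ minor

The numeral iv denotes a minor triad on scale degree 4. With F♯ on degree 4, the tonic of the new key is C♯.
Degree 4 carries a minor triad in minor keys, so the destination is C♯ minor.
Check: the diatonic triads of C♯ minor (natural minor) are C♯m (i), D♯dim (ii°), E (III), F♯m (iv), G♯m (v), A (VI), B (VII) — F♯m is indeed iv.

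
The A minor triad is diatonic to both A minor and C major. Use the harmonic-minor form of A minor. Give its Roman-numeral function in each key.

i in A minor; vi in C major

The scale of A minor (harmonic minor) is A B C D E F G#; A is degree 1, and the triad built there (A-C-E) is minor, so it is i.
The scale of C major is C D E F G A B; A is degree 6, and the triad built there (A-C-E) is minor, so it is vi.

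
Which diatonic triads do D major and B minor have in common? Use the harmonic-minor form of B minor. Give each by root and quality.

Em, G, Bm, C#dim

Triads in D major: D (I), Em (ii), F#m (iii), G (IV), A (V), Bm (vi), C#dim (vii°).
Triads in B minor (harmonic minor): Bm (i), C#dim (ii°), Daug (III+), Em (iv), F# (V), G (VI), A#dim (vii°).
Shared triads with their functions: Em (ii in D major, iv in B minor); G (IV in D major, VI in B minor); Bm (vi in D major, i in B minor); C#dim (vii° in D major, ii° in B minor).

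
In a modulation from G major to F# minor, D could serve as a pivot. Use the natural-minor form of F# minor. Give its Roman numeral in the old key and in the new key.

The scale of G major is G A B C D E F#; D is degree 5, and the triad built there (D-F#-A) is major, so it is V.
The scale of F# minor (natural minor) is F# G# A B C# D E; D is degree 6, and the triad built there (D-F#-A) is major, so it is VI.

V in G major; VI in F# minor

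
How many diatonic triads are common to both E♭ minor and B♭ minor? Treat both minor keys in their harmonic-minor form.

Diatonic triads of E♭ minor (harmonic minor): E♭ minor (i), F diminished (ii°), G♭ augmented (III+), A♭ minor (iv), B♭ major (V), C♭ major (VI), D diminished (vii°).
Diatonic triads of B♭ minor (harmonic minor): B♭ minor (i), C diminished (ii°), D♭ augmented (III+), E♭ minor (iv), F major (V), G♭ major (VI), A diminished (vii°).
Matching root and quality in both lists: E♭ minor.
That gives 1 common triad.

1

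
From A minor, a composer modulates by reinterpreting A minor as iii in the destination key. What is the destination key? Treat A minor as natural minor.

The numeral iii denotes a minor triad on scale degree 3. With A on degree 3, the tonic of the new key is F.
Degree 3 carries a minor triad in major keys, so the destination is F major.
Check: the diatonic triads of F major are F (I), Gm (ii), Am (iii), B♭ (IV), C (V), Dm (vi), Edim (vii°) — A minor is indeed iii.

F major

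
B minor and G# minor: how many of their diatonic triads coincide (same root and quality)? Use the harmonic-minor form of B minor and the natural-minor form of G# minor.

Diatonic triads of B minor (harmonic minor): Bm (i), C#dim (ii°), Daug (III+), Em (iv), F# (V), G (VI), A#dim (vii°).
Diatonic triads of G# minor (natural minor): G#m (i), A#dim (ii°), B (III), C#m (iv), D#m (v), E (VI), F# (VII).
Matching root and quality in both lists: F#, A#dim.
That gives 2 common triads.

2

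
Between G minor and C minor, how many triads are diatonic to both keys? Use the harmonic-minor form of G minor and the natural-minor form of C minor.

3

Diatonic triads of G minor (harmonic minor): Gm (i), Adim (ii°), Bbaug (III+), Cm (iv), D (V), Eb (VI), F#dim (vii°).
Diatonic triads of C minor (natural minor): Cm (i), Ddim (ii°), Eb (III), Fm (iv), Gm (v), Ab (VI), Bb (VII).
Matching root and quality in both lists: Gm, Cm, Eb.
That gives 3 common triads.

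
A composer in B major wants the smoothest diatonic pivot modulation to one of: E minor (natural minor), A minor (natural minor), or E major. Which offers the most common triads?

E major

Triads of B major: B major (I), C# minor (ii), D# minor (iii), E major (IV), F# major (V), G# minor (vi), A# diminished (vii°).
E minor (natural minor) shares 0: none.
A minor (natural minor) shares 0: none.
E major shares 4: B, C#m, E, G#m.
The most common triads (4) are shared with E major.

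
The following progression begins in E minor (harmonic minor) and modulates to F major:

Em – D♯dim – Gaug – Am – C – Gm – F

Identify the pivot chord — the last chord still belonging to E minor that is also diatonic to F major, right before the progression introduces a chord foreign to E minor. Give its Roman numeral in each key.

C — VI in E minor, V in F major

Chords diatonic to E minor: Em, F♯dim, Gaug, Am, B, C, D♯dim.
Reading the progression, the first chord not in that set is Gm, so the modulation leaves E minor there.
The chord immediately before Gm is C, which is diatonic to both keys: VI in E minor and V in F major.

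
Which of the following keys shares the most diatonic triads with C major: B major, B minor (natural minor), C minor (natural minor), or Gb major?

B minor

Triads of C major: C major (I), D minor (ii), E minor (iii), F major (IV), G major (V), A minor (vi), B diminished (vii°).
B major shares 0: none.
B minor (natural minor) shares 2: Em, G.
C minor (natural minor) shares 0: none.
Gb major shares 0: none.
The most common triads (2) are shared with B minor.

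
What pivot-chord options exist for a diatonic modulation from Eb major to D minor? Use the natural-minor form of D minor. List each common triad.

Gm, Bb

Triads in Eb major: Eb major (I), F minor (ii), G minor (iii), Ab major (IV), Bb major (V), C minor (vi), D diminished (vii°).
Triads in D minor (natural minor): D minor (i), E diminished (ii°), F major (III), G minor (iv), A minor (v), Bb major (VI), C major (VII).
Shared triads with their functions: G minor (iii in Eb major, iv in D minor); Bb major (V in Eb major, VI in D minor).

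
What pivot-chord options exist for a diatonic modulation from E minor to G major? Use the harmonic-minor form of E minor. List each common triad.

Em, F♯dim, Am, C

Triads in E minor (harmonic minor): Em (i), F♯dim (ii°), Gaug (III+), Am (iv), B (V), C (VI), D♯dim (vii°).
Triads in G major: G (I), Am (ii), Bm (iii), C (IV), D (V), Em (vi), F♯dim (vii°).
Shared triads with their functions: Em (i in E minor, vi in G major); F♯dim (ii° in E minor, vii° in G major); Am (iv in E minor, ii in G major); C (VI in E minor, IV in G major).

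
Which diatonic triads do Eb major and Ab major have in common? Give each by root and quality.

Triads in Eb major: Eb major (I), F minor (ii), G minor (iii), Ab major (IV), Bb major (V), C minor (vi), D diminished (vii°).
Triads in Ab major: Ab major (I), Bb minor (ii), C minor (iii), Db major (IV), Eb major (V), F minor (vi), G diminished (vii°).
Shared triads with their functions: Eb major (I in Eb major, V in Ab major); F minor (ii in Eb major, vi in Ab major); Ab major (IV in Eb major, I in Ab major); C minor (vi in Eb major, iii in Ab major).

Eb, Fm, Ab, Cm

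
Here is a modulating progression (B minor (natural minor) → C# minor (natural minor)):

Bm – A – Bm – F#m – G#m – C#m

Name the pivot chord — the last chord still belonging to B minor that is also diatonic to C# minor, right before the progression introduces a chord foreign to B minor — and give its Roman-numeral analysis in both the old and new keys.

F#m — v in B minor, iv in C# minor

Chords diatonic to B minor: Bm, C#dim, D, Em, F#m, G, A.
Reading the progression, the first chord not in that set is G#m, so the modulation leaves B minor there.
The chord immediately before G#m is F#m, which is diatonic to both keys: v in B minor and iv in C# minor.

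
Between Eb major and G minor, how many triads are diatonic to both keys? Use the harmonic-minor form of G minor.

3

Diatonic triads of Eb major: Eb (I), Fm (ii), Gm (iii), Ab (IV), Bb (V), Cm (vi), Ddim (vii°).
Diatonic triads of G minor (harmonic minor): Gm (i), Adim (ii°), Bbaug (III+), Cm (iv), D (V), Eb (VI), F#dim (vii°).
Matching root and quality in both lists: Eb, Gm, Cm.
That gives 3 common triads.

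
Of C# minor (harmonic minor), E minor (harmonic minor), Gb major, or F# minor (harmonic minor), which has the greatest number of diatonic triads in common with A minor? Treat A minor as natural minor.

Triads of A minor (natural minor): A minor (i), B diminished (ii°), C major (III), D minor (iv), E minor (v), F major (VI), G major (VII).
C# minor (harmonic minor) shares 0: none.
E minor (harmonic minor) shares 3: Am, C, Em.
Gb major shares 0: none.
F# minor (harmonic minor) shares 0: none.
The most common triads (3) are shared with E minor.

E minor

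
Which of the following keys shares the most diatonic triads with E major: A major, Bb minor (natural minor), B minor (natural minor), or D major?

Triads of E major: E major (I), F# minor (ii), G# minor (iii), A major (IV), B major (V), C# minor (vi), D# diminished (vii°).
A major shares 4: E, F#m, A, C#m.
Bb minor (natural minor) shares 0: none.
B minor (natural minor) shares 2: F#m, A.
D major shares 2: F#m, A.
The most common triads (4) are shared with A major.

A major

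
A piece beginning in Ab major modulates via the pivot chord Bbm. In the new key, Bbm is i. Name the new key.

The numeral i denotes a minor triad on scale degree 1. With Bb on degree 1, the tonic of the new key is Bb.
Degree 1 carries a minor triad in minor keys, so the destination is Bb minor.
Check: the diatonic triads of Bb minor (natural minor) are Bbm (i), Cdim (ii°), Db (III), Ebm (iv), Fm (v), Gb (VI), Ab (VII) — Bbm is indeed i.

Bb minor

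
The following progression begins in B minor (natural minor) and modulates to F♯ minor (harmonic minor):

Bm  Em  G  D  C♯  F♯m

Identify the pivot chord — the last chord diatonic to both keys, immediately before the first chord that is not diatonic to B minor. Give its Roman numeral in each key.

D — III in B minor, VI in F♯ minor

Chords diatonic to B minor: Bm, C♯dim, D, Em, F♯m, G, A.
Reading the progression, the first chord not in that set is C♯, so the modulation leaves B minor there.
The chord immediately before C♯ is D, which is diatonic to both keys: III in B minor and VI in F♯ minor.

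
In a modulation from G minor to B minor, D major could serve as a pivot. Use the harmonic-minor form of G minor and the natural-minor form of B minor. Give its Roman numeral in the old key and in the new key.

The scale of G minor (harmonic minor) is G A Bb C D Eb F#; D is degree 5, and the triad built there (D-F#-A) is major, so it is V.
The scale of B minor (natural minor) is B C# D E F# G A; D is degree 3, and the triad built there (D-F#-A) is major, so it is III.

V in G minor; III in B minor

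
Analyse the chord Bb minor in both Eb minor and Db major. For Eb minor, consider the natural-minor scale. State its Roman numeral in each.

v in Eb minor; vi in Db major

The scale of Eb minor (natural minor) is Eb F Gb Ab Bb Cb Db; Bb is degree 5, and the triad built there (Bb-Db-F) is minor, so it is v.
The scale of Db major is Db Eb F Gb Ab Bb C; Bb is degree 6, and the triad built there (Bb-Db-F) is minor, so it is vi.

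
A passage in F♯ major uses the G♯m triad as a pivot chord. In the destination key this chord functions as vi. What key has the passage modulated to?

B major

The numeral vi denotes a minor triad on scale degree 6. With G♯ on degree 6, the tonic of the new key is B.
Degree 6 carries a minor triad in major keys, so the destination is B major.
Check: the diatonic triads of B major are B (I), C♯m (ii), D♯m (iii), E (IV), F♯ (V), G♯m (vi), A♯dim (vii°) — G♯m is indeed vi.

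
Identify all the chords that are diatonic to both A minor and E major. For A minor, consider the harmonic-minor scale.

Triads in A minor (harmonic minor): Am (i), Bdim (ii°), Caug (III+), Dm (iv), E (V), F (VI), G#dim (vii°).
Triads in E major: E (I), F#m (ii), G#m (iii), A (IV), B (V), C#m (vi), D#dim (vii°).
Shared triads with their functions: E (V in A minor, I in E major).

E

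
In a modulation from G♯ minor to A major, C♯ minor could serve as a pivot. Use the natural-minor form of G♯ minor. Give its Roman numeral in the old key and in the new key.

iv in G♯ minor; iii in A major

The scale of G♯ minor (natural minor) is G♯ A♯ B C♯ D♯ E F♯; C♯ is degree 4, and the triad built there (C♯-E-G♯) is minor, so it is iv.
The scale of A major is A B C♯ D E F♯ G♯; C♯ is degree 3, and the triad built there (C♯-E-G♯) is minor, so it is iii.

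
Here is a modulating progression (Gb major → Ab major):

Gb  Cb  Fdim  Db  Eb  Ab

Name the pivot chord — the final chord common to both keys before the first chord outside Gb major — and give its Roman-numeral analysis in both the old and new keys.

Db — V in Gb major, IV in Ab major

Chords diatonic to Gb major: Gb, Abm, Bbm, Cb, Db, Ebm, Fdim.
Reading the progression, the first chord not in that set is Eb, so the modulation leaves Gb major there.
The chord immediately before Eb is Db, which is diatonic to both keys: V in Gb major and IV in Ab major.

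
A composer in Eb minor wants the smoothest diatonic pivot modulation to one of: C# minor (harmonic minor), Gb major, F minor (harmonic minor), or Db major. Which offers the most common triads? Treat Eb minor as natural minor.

Triads of Eb minor (natural minor): Eb minor (i), F diminished (ii°), Gb major (III), Ab minor (iv), Bb minor (v), Cb major (VI), Db major (VII).
C# minor (harmonic minor) shares 0: none.
Gb major shares 7: Ebm, Fdim, Gb, Abm, Bbm, Cb, Db.
F minor (harmonic minor) shares 2: Bbm, Db.
Db major shares 4: Ebm, Gb, Bbm, Db.
The most common triads (7) are shared with Gb major.

Gb major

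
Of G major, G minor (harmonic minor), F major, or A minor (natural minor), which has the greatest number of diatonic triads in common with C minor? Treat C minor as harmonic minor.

Triads of C minor (harmonic minor): C minor (i), D diminished (ii°), Eb augmented (III+), F minor (iv), G major (V), Ab major (VI), B diminished (vii°).
G major shares 1: G.
G minor (harmonic minor) shares 1: Cm.
F major shares 0: none.
A minor (natural minor) shares 2: G, Bdim.
The most common triads (2) are shared with A minor.

A minor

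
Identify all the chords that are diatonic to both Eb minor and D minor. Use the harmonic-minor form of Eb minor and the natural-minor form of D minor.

Triads in Eb minor (harmonic minor): Ebm (i), Fdim (ii°), Gbaug (III+), Abm (iv), Bb (V), Cb (VI), Ddim (vii°).
Triads in D minor (natural minor): Dm (i), Edim (ii°), F (III), Gm (iv), Am (v), Bb (VI), C (VII).
Shared triads with their functions: Bb (V in Eb minor, VI in D minor).

Bb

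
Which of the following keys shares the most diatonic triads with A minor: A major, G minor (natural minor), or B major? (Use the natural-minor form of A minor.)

G minor

Triads of A minor (natural minor): A minor (i), B diminished (ii°), C major (III), D minor (iv), E minor (v), F major (VI), G major (VII).
A major shares 0: none.
G minor (natural minor) shares 2: Dm, F.
B major shares 0: none.
The most common triads (2) are shared with G minor.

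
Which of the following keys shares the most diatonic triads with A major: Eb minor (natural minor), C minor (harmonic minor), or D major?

D major

Triads of A major: A major (I), B minor (ii), C# minor (iii), D major (IV), E major (V), F# minor (vi), G# diminished (vii°).
Eb minor (natural minor) shares 0: none.
C minor (harmonic minor) shares 0: none.
D major shares 4: A, Bm, D, F#m.
The most common triads (4) are shared with D major.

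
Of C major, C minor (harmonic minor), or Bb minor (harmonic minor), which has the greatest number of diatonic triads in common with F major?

C major

Triads of F major: F (I), Gm (ii), Am (iii), Bb (IV), C (V), Dm (vi), Edim (vii°).
C major shares 4: F, Am, C, Dm.
C minor (harmonic minor) shares 0: none.
Bb minor (harmonic minor) shares 1: F.
The most common triads (4) are shared with C major.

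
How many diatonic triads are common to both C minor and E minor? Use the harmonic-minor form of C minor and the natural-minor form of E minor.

1

Diatonic triads of C minor (harmonic minor): Cm (i), Ddim (ii°), Ebaug (III+), Fm (iv), G (V), Ab (VI), Bdim (vii°).
Diatonic triads of E minor (natural minor): Em (i), F#dim (ii°), G (III), Am (iv), Bm (v), C (VI), D (VII).
Matching root and quality in both lists: G.
That gives 1 common triad.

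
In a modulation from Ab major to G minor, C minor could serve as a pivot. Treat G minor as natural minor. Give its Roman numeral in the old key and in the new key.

The scale of Ab major is Ab Bb C Db Eb F G; C is degree 3, and the triad built there (C-Eb-G) is minor, so it is iii.
The scale of G minor (natural minor) is G A Bb C D Eb F; C is degree 4, and the triad built there (C-Eb-G) is minor, so it is iv.

iii in Ab major; iv in G minor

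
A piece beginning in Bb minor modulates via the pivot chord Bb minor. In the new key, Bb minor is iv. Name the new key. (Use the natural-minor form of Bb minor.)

The numeral iv denotes a minor triad on scale degree 4. With Bb on degree 4, the tonic of the new key is F.
Degree 4 carries a minor triad in minor keys, so the destination is F minor.
Check: the diatonic triads of F minor (natural minor) are Fm (i), Gdim (ii°), Ab (III), Bbm (iv), Cm (v), Db (VI), Eb (VII) — Bb minor is indeed iv.

F minor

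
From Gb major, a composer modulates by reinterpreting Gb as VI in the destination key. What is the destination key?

Bb minor

The numeral VI denotes a major triad on scale degree 6. With Gb on degree 6, the tonic of the new key is Bb.
Degree 6 carries a major triad in minor keys, so the destination is Bb minor.
Check: the diatonic triads of Bb minor (natural minor) are Bbm (i), Cdim (ii°), Db (III), Ebm (iv), Fm (v), Gb (VI), Ab (VII) — Gb is indeed VI.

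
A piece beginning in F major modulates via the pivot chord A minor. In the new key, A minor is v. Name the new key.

D minor

The numeral v denotes a minor triad on scale degree 5. With A on degree 5, the tonic of the new key is D.
Degree 5 carries a minor triad in natural-minor keys, so the destination is D minor.
Check: the diatonic triads of D minor (natural minor) are Dm (i), Edim (ii°), F (III), Gm (iv), Am (v), Bb (VI), C (VII) — A minor is indeed v.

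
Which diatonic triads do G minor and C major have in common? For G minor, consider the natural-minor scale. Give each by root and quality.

Dm, F

Triads in G minor (natural minor): Gm (i), Adim (ii°), Bb (III), Cm (iv), Dm (v), Eb (VI), F (VII).
Triads in C major: C (I), Dm (ii), Em (iii), F (IV), G (V), Am (vi), Bdim (vii°).
Shared triads with their functions: Dm (v in G minor, ii in C major); F (VII in G minor, IV in C major).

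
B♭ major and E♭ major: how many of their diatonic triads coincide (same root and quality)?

Diatonic triads of B♭ major: B♭ (I), Cm (ii), Dm (iii), E♭ (IV), F (V), Gm (vi), Adim (vii°).
Diatonic triads of E♭ major: E♭ (I), Fm (ii), Gm (iii), A♭ (IV), B♭ (V), Cm (vi), Ddim (vii°).
Matching root and quality in both lists: B♭, Cm, E♭, Gm.
That gives 4 common triads.

4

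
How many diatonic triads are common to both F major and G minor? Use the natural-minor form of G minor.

Diatonic triads of F major: F (I), Gm (ii), Am (iii), Bb (IV), C (V), Dm (vi), Edim (vii°).
Diatonic triads of G minor (natural minor): Gm (i), Adim (ii°), Bb (III), Cm (iv), Dm (v), Eb (VI), F (VII).
Matching root and quality in both lists: F, Gm, Bb, Dm.
That gives 4 common triads.

4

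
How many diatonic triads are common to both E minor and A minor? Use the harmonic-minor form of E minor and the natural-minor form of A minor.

Diatonic triads of E minor (harmonic minor): Em (i), F♯dim (ii°), Gaug (III+), Am (iv), B (V), C (VI), D♯dim (vii°).
Diatonic triads of A minor (natural minor): Am (i), Bdim (ii°), C (III), Dm (iv), Em (v), F (VI), G (VII).
Matching root and quality in both lists: Em, Am, C.
That gives 3 common triads.

3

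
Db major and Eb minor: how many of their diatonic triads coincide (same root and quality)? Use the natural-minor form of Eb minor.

Diatonic triads of Db major: Db (I), Ebm (ii), Fm (iii), Gb (IV), Ab (V), Bbm (vi), Cdim (vii°).
Diatonic triads of Eb minor (natural minor): Ebm (i), Fdim (ii°), Gb (III), Abm (iv), Bbm (v), Cb (VI), Db (VII).
Matching root and quality in both lists: Db, Ebm, Gb, Bbm.
That gives 4 common triads.

4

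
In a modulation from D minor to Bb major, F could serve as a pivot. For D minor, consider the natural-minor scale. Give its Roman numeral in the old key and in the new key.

III in D minor; V in Bb major

The scale of D minor (natural minor) is D E F G A Bb C; F is degree 3, and the triad built there (F-A-C) is major, so it is III.
The scale of Bb major is Bb C D Eb F G A; F is degree 5, and the triad built there (F-A-C) is major, so it is V.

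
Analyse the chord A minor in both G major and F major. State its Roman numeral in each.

The scale of G major is G A B C D E F#; A is degree 2, and the triad built there (A-C-E) is minor, so it is ii.
The scale of F major is F G A Bb C D E; A is degree 3, and the triad built there (A-C-E) is minor, so it is iii.

ii in G major; iii in F major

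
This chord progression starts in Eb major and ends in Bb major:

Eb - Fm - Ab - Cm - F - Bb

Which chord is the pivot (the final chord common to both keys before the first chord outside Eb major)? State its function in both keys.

Chords diatonic to Eb major: Eb, Fm, Gm, Ab, Bb, Cm, Ddim.
Reading the progression, the first chord not in that set is F, so the modulation leaves Eb major there.
The chord immediately before F is Cm, which is diatonic to both keys: vi in Eb major and ii in Bb major.

Cm — vi in Eb major, ii in Bb major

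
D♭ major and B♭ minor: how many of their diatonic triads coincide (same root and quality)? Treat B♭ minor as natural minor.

7

Diatonic triads of D♭ major: D♭ major (I), E♭ minor (ii), F minor (iii), G♭ major (IV), A♭ major (V), B♭ minor (vi), C diminished (vii°).
Diatonic triads of B♭ minor (natural minor): B♭ minor (i), C diminished (ii°), D♭ major (III), E♭ minor (iv), F minor (v), G♭ major (VI), A♭ major (VII).
Matching root and quality in both lists: D♭ major, E♭ minor, F minor, G♭ major, A♭ major, B♭ minor, C diminished.
That gives 7 common triads.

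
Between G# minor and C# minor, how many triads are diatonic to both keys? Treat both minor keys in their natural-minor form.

Diatonic triads of G# minor (natural minor): G#m (i), A#dim (ii°), B (III), C#m (iv), D#m (v), E (VI), F# (VII).
Diatonic triads of C# minor (natural minor): C#m (i), D#dim (ii°), E (III), F#m (iv), G#m (v), A (VI), B (VII).
Matching root and quality in both lists: G#m, B, C#m, E.
That gives 4 common triads.

4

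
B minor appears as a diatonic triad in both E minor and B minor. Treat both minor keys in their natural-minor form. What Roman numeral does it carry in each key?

v in E minor; i in B minor

The scale of E minor (natural minor) is E F# G A B C D; B is degree 5, and the triad built there (B-D-F#) is minor, so it is v.
The scale of B minor (natural minor) is B C# D E F# G A; B is degree 1, and the triad built there (B-D-F#) is minor, so it is i.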